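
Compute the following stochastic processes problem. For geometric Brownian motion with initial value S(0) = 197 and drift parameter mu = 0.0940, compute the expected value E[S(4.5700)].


E[S(t)] = S(0) * exp(mu * t)
= 197 * exp(0.0940 * 4.5700)
= 197 * 1.5366
= 302.7126

302.7126


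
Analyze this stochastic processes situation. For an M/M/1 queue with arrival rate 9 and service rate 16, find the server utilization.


rho = lambda/mu
= 9/16
= 0.5625

0.5625


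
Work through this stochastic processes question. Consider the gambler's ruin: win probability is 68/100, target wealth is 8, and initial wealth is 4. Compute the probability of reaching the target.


Gambler's ruin formula:
r = q/p = 0.3200/0.6800 = 0.4706
P(win) = (1 - r^i)/(1 - r^N)
= (1 - 0.4706^4)/(1 - 0.4706^8)
= 0.9533

0.9533


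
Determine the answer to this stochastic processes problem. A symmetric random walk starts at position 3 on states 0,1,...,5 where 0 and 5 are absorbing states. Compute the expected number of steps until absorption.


For symmetric RW on 0,...,N with absorbing barriers, E(i) = i*(N-i)
E(3) = 3 * 2 = 6

6


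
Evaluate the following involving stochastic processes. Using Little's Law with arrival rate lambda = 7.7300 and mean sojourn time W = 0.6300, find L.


Little's Law: L = lambda * W
= 7.7300 * 0.6300
= 4.8699

4.8699


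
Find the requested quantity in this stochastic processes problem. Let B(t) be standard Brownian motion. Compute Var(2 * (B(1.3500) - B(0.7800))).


Var(alpha*(B(t)-B(s))) = alpha^2 * (t-s)
= 2^2 * (1.3500 - 0.7800)
= 4 * 0.5700
= 2.2800

2.2800


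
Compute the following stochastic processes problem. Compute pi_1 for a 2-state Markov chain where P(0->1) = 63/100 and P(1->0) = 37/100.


Stationary distribution: pi_0 = p10/(p01+p10), pi_1 = p01/(p01+p10)
p01 = 0.6300, p10 = 0.3700
pi_1 = 0.6300

0.6300


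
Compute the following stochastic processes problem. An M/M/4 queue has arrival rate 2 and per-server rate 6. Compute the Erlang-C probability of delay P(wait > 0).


a = lambda/mu = 0.3333
rho = a/c = 0.0833
Erlang-C formula applied:
C(c,a) = 4.0209e-04

4.0209e-04


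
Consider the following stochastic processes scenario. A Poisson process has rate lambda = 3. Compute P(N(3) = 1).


P(N(t)=k) = (lambda*t)^k * exp(-lambda*t) / k!
lambda*t = 9
= 9^1 * exp(-9) / 1!
= 9 * 1.2341e-04 / 1
= 0.0011

0.0011


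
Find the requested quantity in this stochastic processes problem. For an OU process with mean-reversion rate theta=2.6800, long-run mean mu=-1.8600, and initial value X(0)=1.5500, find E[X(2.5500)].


E[X(t)] = mu + (X(0) - mu)*exp(-theta*t)
= -1.8600 + (1.5500 - -1.8600)*exp(-2.6800*2.5500)
= -1.8600 + 3.4100 * 0.0011
= -1.8563

-1.8563


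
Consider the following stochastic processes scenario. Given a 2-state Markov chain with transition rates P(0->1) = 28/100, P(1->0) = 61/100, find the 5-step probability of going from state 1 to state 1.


Computing P^5 by matrix multiplication.
P = [[0.7200, 0.2800], [0.6100, 0.3900]]
After raising P to the power 5:
P^5(1,1) = 0.3146

0.3146


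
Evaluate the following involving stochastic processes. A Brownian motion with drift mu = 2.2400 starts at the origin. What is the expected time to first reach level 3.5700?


Expected first passage time = a/mu
= 3.5700/2.2400
= 1.5937

1.5937


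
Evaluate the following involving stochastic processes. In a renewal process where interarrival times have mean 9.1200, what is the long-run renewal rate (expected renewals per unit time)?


Long-run renewal rate = 1/E(X)
= 1/9.1200
= 0.1096

0.1096


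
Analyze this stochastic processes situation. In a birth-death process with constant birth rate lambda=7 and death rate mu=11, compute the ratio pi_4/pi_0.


For birth-death process, pi_n/pi_0 = (lambda/mu)^n
= (7/11)^4
= 0.1640

0.1640


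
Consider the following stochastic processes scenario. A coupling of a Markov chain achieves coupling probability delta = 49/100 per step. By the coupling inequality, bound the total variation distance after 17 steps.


TV distance bound <= (1-delta)^n
= (1 - 0.4900)^17
= 0.5100^17
= 1.0683e-05

1.0683e-05


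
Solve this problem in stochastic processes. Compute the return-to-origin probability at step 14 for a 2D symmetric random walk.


P = C(14,7)^2 / 4^14
= 3432^2 / 268435456
= 11778624 / 268435456
= 0.0439

0.0439


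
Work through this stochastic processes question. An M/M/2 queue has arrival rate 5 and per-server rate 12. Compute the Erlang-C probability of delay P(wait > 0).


a = lambda/mu = 0.4167
rho = a/c = 0.2083
Erlang-C formula applied:
C(c,a) = 0.0718

0.0718


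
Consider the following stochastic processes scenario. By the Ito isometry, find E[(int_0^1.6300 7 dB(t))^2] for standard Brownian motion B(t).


By Ito isometry: E[(int f dB)^2] = int f^2 dt
= 7^2 * 1.6300
= 49 * 1.6300 = 79.8700

79.8700


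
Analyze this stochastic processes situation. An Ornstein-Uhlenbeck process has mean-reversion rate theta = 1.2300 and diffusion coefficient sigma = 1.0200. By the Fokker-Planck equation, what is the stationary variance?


Stationary variance = sigma^2 / (2*theta)
= 1.0200^2 / (2*1.2300)
= 1.0404 / 2.4600
= 0.4229

0.4229


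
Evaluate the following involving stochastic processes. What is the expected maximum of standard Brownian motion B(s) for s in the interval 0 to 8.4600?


E(max B(s)) = sqrt(2t/pi)
= sqrt(2*8.4600/pi)
= sqrt(5.3858)
= 2.3207

2.3207


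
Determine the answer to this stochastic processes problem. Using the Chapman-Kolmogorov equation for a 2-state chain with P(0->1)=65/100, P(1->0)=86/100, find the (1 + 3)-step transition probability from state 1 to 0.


P^4 = P^1 * P^3
Computing via matrix multiplication of the transition matrix.
Entry (1,0) of P^4 = 0.5310

0.5310


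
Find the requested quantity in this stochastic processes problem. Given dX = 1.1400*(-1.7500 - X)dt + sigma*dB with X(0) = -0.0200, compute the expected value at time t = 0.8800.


E[X(t)] = mu + (X(0) - mu)*exp(-theta*t)
= -1.7500 + (-0.0200 - -1.7500)*exp(-1.1400*0.8800)
= -1.7500 + 1.7300 * 0.3667
= -1.1156

-1.1156


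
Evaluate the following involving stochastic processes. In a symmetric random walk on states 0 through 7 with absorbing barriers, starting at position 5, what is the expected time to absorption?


For symmetric RW on 0,...,N with absorbing barriers, E(i) = i*(N-i)
E(5) = 5 * 2 = 10

10


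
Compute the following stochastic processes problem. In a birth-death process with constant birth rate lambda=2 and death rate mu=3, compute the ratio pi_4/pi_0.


For birth-death process, pi_n/pi_0 = (lambda/mu)^n
= (2/3)^4
= 0.1975

0.1975


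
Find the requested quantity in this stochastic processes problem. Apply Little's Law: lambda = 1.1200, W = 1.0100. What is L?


Little's Law: L = lambda * W
= 1.1200 * 1.0100
= 1.1312

1.1312


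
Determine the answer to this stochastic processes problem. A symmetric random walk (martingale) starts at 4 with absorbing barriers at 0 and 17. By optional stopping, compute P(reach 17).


By optional stopping theorem: E(M at tau) = M(0) = 4
P(hit 17)*17 + P(hit 0)*0 = 4
P(hit 17) = (4 - 0)/(17 - 0) = 4/17 = 0.2353

0.2353


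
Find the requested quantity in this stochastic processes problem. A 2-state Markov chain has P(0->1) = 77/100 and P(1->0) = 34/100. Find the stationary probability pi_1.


Stationary distribution: pi_0 = p10/(p01+p10), pi_1 = p01/(p01+p10)
p01 = 0.7700, p10 = 0.3400
pi_1 = 0.6937

0.6937


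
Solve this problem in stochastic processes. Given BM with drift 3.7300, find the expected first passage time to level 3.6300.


Expected first passage time = a/mu
= 3.6300/3.7300
= 0.9732

0.9732


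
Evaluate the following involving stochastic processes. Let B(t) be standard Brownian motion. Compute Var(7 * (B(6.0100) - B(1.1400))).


Var(alpha*(B(t)-B(s))) = alpha^2 * (t-s)
= 7^2 * (6.0100 - 1.1400)
= 49 * 4.8700
= 238.6300

238.6300


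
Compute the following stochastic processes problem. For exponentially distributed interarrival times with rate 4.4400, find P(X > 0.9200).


P(X > t) = exp(-lambda * t)
= exp(-4.4400 * 0.9200)
= exp(-4.0848) = 0.0168

0.0168


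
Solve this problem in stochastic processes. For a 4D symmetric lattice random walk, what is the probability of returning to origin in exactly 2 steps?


P(return in 2 steps) = P(reverse first step) = 1/(2d)
= 1/8
= 0.1250

0.1250


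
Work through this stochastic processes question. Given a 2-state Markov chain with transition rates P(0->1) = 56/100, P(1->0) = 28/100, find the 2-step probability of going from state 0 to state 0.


Computing P^2 by matrix multiplication.
P = [[0.4400, 0.5600], [0.2800, 0.7200]]
After raising P to the power 2:
P^2(0,0) = 0.3504

0.3504


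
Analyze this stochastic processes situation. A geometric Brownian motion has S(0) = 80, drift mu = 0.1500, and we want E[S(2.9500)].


E[S(t)] = S(0) * exp(mu * t)
= 80 * exp(0.1500 * 2.9500)
= 80 * 1.5566
= 124.5275

124.5275


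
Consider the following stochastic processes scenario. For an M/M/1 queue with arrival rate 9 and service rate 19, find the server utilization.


rho = lambda/mu
= 9/19
= 0.4737

0.4737


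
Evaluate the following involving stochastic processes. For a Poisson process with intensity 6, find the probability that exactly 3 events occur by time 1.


P(N(t)=k) = (lambda*t)^k * exp(-lambda*t) / k!
lambda*t = 6
= 6^3 * exp(-6) / 3!
= 216 * 0.0025 / 6
= 0.0892

0.0892


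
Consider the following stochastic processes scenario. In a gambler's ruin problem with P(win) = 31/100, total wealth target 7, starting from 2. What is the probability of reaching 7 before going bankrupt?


Gambler's ruin formula:
r = q/p = 0.6900/0.3100 = 2.2258
P(win) = (1 - r^i)/(1 - r^N)
= (1 - 2.2258^2)/(1 - 2.2258^7)
= 0.0147

0.0147


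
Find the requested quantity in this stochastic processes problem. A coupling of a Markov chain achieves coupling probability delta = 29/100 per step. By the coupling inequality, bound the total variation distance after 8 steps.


TV distance bound <= (1-delta)^n
= (1 - 0.2900)^8
= 0.7100^8
= 0.0646

0.0646


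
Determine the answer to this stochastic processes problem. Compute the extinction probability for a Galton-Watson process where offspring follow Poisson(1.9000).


Since mu = 1.9000 > 1, extinction prob q < 1.
Solve s = exp(mu*(s-1)) iteratively.
q = 0.2328

0.2328


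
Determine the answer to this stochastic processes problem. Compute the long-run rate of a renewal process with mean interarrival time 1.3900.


Long-run renewal rate = 1/E(X)
= 1/1.3900
= 0.7194

0.7194


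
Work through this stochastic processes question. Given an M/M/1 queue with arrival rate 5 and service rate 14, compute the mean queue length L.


rho = 5/14 = 0.3571
L = rho/(1-rho)
= 0.3571/0.6429
= 0.5556

0.5556


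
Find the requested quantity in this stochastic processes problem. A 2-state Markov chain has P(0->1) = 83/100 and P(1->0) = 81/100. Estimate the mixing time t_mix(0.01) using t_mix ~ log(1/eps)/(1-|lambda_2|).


lambda_2 = |1 - p01 - p10| = |1 - 0.8300 - 0.8100| = 0.6400
t_mix ~ log(1/eps)/(1 - |lambda_2|)
= log(100)/(1 - 0.6400) = 4.6052/0.3600
= 12.7921

12.7921


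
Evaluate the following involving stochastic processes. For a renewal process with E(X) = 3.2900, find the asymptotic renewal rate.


Long-run renewal rate = 1/E(X)
= 1/3.2900
= 0.3040

0.3040


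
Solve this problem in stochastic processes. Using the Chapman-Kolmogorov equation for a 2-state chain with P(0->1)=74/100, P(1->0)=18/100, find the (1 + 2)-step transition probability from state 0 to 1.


P^3 = P^1 * P^2
Computing via matrix multiplication of the transition matrix.
Entry (0,1) of P^3 = 0.8039

0.8039


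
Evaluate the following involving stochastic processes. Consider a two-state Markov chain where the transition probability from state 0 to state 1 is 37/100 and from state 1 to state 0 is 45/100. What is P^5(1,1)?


Computing P^5 by matrix multiplication.
P = [[0.6300, 0.3700], [0.4500, 0.5500]]
After raising P to the power 5:
P^5(1,1) = 0.4513

0.4513


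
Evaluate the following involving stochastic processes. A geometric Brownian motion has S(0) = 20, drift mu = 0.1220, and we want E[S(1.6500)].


E[S(t)] = S(0) * exp(mu * t)
= 20 * exp(0.1220 * 1.6500)
= 20 * 1.2230
= 24.4598

24.4598


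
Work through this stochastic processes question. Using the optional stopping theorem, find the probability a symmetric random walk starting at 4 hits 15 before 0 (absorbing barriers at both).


By optional stopping theorem: E(M at tau) = M(0) = 4
P(hit 15)*15 + P(hit 0)*0 = 4
P(hit 15) = (4 - 0)/(15 - 0) = 4/15 = 0.2667

0.2667


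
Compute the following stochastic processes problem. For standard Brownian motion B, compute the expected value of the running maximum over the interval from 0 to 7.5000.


E(max B(s)) = sqrt(2t/pi)
= sqrt(2*7.5000/pi)
= sqrt(4.7746)
= 2.1851

2.1851


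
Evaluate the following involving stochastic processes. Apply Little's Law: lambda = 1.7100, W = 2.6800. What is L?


Little's Law: L = lambda * W
= 1.7100 * 2.6800
= 4.5828

4.5828


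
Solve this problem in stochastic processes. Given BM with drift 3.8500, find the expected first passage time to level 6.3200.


Expected first passage time = a/mu
= 6.3200/3.8500
= 1.6416

1.6416


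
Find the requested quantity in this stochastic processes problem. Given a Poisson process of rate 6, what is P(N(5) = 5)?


P(N(t)=k) = (lambda*t)^k * exp(-lambda*t) / k!
lambda*t = 30
= 30^5 * exp(-30) / 5!
= 24300000 * 9.3576e-14 / 120
= 1.8949e-08

1.8949e-08


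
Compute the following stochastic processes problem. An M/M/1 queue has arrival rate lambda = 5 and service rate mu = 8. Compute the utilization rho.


rho = lambda/mu
= 5/8
= 0.6250

0.6250


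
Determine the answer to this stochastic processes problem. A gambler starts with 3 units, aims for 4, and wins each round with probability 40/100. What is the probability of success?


Gambler's ruin formula:
r = q/p = 0.6000/0.4000 = 1.5000
P(win) = (1 - r^i)/(1 - r^N)
= (1 - 1.5000^3)/(1 - 1.5000^4)
= 0.5846

0.5846


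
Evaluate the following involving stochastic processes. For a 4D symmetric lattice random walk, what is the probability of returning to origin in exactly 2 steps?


P(return in 2 steps) = P(reverse first step) = 1/(2d)
= 1/8
= 0.1250

0.1250


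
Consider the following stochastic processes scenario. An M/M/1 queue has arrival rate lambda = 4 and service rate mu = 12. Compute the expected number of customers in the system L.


rho = 4/12 = 0.3333
L = rho/(1-rho)
= 0.3333/0.6667
= 0.5000

0.5000


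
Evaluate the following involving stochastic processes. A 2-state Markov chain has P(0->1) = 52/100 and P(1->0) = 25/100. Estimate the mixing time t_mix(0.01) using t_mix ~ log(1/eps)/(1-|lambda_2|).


lambda_2 = |1 - p01 - p10| = |1 - 0.5200 - 0.2500| = 0.2300
t_mix ~ log(1/eps)/(1 - |lambda_2|)
= log(100)/(1 - 0.2300) = 4.6052/0.7700
= 5.9807

5.9807


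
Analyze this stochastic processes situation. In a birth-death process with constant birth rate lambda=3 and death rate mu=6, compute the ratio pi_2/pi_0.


For birth-death process, pi_n/pi_0 = (lambda/mu)^n
= (3/6)^2
= 0.2500

0.2500


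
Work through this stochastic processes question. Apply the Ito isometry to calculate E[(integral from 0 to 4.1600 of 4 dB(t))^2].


By Ito isometry: E[(int f dB)^2] = int f^2 dt
= 4^2 * 4.1600
= 16 * 4.1600 = 66.5600

66.5600


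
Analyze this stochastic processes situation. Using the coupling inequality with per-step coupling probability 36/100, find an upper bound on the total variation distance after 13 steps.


TV distance bound <= (1-delta)^n
= (1 - 0.3600)^13
= 0.6400^13
= 0.0030

0.0030


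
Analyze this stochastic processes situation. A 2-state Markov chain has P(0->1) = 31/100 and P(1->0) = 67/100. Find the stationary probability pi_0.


Stationary distribution: pi_0 = p10/(p01+p10), pi_1 = p01/(p01+p10)
p01 = 0.3100, p10 = 0.6700
pi_0 = 0.6837

0.6837


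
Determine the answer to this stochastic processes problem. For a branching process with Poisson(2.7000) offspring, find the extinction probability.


Since mu = 2.7000 > 1, extinction prob q < 1.
Solve s = exp(mu*(s-1)) iteratively.
q = 0.0844

0.0844


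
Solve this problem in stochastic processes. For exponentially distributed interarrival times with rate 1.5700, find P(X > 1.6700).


P(X > t) = exp(-lambda * t)
= exp(-1.5700 * 1.6700)
= exp(-2.6219) = 0.0727

0.0727


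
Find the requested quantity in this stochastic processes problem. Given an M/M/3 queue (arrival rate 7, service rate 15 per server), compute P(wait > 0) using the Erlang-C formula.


a = lambda/mu = 0.4667
rho = a/c = 0.1556
Erlang-C formula applied:
C(c,a) = 0.0126

0.0126


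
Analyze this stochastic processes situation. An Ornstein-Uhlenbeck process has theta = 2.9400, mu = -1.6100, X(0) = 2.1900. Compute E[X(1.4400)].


E[X(t)] = mu + (X(0) - mu)*exp(-theta*t)
= -1.6100 + (2.1900 - -1.6100)*exp(-2.9400*1.4400)
= -1.6100 + 3.8000 * 0.0145
= -1.5549

-1.5549


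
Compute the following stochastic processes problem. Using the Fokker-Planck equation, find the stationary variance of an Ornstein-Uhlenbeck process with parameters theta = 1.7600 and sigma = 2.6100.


Stationary variance = sigma^2 / (2*theta)
= 2.6100^2 / (2*1.7600)
= 6.8121 / 3.5200
= 1.9353

1.9353


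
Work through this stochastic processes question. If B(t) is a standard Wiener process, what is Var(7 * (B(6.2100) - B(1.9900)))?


Var(alpha*(B(t)-B(s))) = alpha^2 * (t-s)
= 7^2 * (6.2100 - 1.9900)
= 49 * 4.2200
= 206.7800

206.7800


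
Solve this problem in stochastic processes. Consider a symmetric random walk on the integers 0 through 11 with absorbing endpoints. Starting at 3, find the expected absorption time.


For symmetric RW on 0,...,N with absorbing barriers, E(i) = i*(N-i)
E(3) = 3 * 8 = 24

24


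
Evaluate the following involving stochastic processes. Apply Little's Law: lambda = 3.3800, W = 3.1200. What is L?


Little's Law: L = lambda * W
= 3.3800 * 3.1200
= 10.5456

10.5456


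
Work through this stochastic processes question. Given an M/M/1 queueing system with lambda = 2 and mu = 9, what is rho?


rho = lambda/mu
= 2/9
= 0.2222

0.2222


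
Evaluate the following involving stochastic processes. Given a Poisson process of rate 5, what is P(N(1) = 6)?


P(N(t)=k) = (lambda*t)^k * exp(-lambda*t) / k!
lambda*t = 5
= 5^6 * exp(-5) / 6!
= 15625 * 0.0067 / 720
= 0.1462

0.1462


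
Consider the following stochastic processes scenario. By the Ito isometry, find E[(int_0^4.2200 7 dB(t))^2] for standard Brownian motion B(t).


By Ito isometry: E[(int f dB)^2] = int f^2 dt
= 7^2 * 4.2200
= 49 * 4.2200 = 206.7800

206.7800


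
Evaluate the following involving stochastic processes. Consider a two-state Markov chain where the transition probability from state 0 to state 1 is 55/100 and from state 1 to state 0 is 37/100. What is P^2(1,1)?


Computing P^2 by matrix multiplication.
P = [[0.4500, 0.5500], [0.3700, 0.6300]]
After raising P to the power 2:
P^2(1,1) = 0.6004

0.6004


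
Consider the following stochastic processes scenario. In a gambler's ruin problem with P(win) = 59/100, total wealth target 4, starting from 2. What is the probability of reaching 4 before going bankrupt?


Gambler's ruin formula:
r = q/p = 0.4100/0.5900 = 0.6949
P(win) = (1 - r^i)/(1 - r^N)
= (1 - 0.6949^2)/(1 - 0.6949^4)
= 0.6744

0.6744


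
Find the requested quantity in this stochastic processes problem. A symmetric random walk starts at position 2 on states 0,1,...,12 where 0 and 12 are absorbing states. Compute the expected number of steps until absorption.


For symmetric RW on 0,...,N with absorbing barriers, E(i) = i*(N-i)
E(2) = 2 * 10 = 20

20


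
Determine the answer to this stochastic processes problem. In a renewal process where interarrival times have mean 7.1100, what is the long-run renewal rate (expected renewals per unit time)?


Long-run renewal rate = 1/E(X)
= 1/7.1100
= 0.1406

0.1406


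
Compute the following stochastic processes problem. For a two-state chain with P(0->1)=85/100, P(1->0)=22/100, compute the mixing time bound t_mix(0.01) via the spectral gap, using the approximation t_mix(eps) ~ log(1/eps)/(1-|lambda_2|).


lambda_2 = |1 - p01 - p10| = |1 - 0.8500 - 0.2200| = 0.0700
t_mix ~ log(1/eps)/(1 - |lambda_2|)
= log(100)/(1 - 0.0700) = 4.6052/0.9300
= 4.9518

4.9518


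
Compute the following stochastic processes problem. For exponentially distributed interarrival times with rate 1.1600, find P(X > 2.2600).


P(X > t) = exp(-lambda * t)
= exp(-1.1600 * 2.2600)
= exp(-2.6216) = 0.0727

0.0727


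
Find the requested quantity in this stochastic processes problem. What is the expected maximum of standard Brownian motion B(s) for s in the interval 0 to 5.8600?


E(max B(s)) = sqrt(2t/pi)
= sqrt(2*5.8600/pi)
= sqrt(3.7306)
= 1.9315

1.9315


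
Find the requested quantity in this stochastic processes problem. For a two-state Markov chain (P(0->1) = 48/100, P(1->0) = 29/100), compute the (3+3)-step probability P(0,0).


P^6 = P^3 * P^3
Computing via matrix multiplication of the transition matrix.
Entry (0,0) of P^6 = 0.3767

0.3767


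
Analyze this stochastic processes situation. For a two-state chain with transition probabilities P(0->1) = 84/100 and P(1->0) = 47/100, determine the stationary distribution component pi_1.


Stationary distribution: pi_0 = p10/(p01+p10), pi_1 = p01/(p01+p10)
p01 = 0.8400, p10 = 0.4700
pi_1 = 0.6412

0.6412


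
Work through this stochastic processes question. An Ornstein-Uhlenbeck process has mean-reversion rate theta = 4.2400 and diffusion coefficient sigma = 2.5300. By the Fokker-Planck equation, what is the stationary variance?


Stationary variance = sigma^2 / (2*theta)
= 2.5300^2 / (2*4.2400)
= 6.4009 / 8.4800
= 0.7548

0.7548


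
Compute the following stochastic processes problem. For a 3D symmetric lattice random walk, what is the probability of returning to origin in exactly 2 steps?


P(return in 2 steps) = P(reverse first step) = 1/(2d)
= 1/6
= 0.1667

0.1667


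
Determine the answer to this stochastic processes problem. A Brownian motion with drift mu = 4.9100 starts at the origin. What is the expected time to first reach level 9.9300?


Expected first passage time = a/mu
= 9.9300/4.9100
= 2.0224

2.0224


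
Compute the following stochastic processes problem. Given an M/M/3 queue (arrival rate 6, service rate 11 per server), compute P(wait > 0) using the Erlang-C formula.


a = lambda/mu = 0.5455
rho = a/c = 0.1818
Erlang-C formula applied:
C(c,a) = 0.0191

0.0191


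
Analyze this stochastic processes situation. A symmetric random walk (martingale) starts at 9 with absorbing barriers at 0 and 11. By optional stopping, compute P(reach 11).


By optional stopping theorem: E(M at tau) = M(0) = 9
P(hit 11)*11 + P(hit 0)*0 = 9
P(hit 11) = (9 - 0)/(11 - 0) = 9/11 = 0.8182

0.8182


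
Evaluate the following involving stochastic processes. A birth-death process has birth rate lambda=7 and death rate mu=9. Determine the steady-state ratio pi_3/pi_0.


For birth-death process, pi_n/pi_0 = (lambda/mu)^n
= (7/9)^3
= 0.4705

0.4705


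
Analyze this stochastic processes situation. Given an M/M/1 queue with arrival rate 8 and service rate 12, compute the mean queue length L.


rho = 8/12 = 0.6667
L = rho/(1-rho)
= 0.6667/0.3333
= 2.0000

2.0000


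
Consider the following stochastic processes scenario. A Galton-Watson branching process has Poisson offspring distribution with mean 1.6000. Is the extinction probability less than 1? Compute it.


Since mu = 1.6000 > 1, extinction prob q < 1.
Solve s = exp(mu*(s-1)) iteratively.
q = 0.3580

0.3580


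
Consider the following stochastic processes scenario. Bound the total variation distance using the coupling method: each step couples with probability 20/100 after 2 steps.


TV distance bound <= (1-delta)^n
= (1 - 0.2000)^2
= 0.8000^2
= 0.6400

0.6400


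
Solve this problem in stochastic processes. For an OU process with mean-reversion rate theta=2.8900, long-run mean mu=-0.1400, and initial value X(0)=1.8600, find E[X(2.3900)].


E[X(t)] = mu + (X(0) - mu)*exp(-theta*t)
= -0.1400 + (1.8600 - -0.1400)*exp(-2.8900*2.3900)
= -0.1400 + 2.0000 * 0.0010
= -0.1380

-0.1380


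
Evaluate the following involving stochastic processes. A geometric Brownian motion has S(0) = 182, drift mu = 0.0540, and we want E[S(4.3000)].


E[S(t)] = S(0) * exp(mu * t)
= 182 * exp(0.0540 * 4.3000)
= 182 * 1.2614
= 229.5697

229.5697


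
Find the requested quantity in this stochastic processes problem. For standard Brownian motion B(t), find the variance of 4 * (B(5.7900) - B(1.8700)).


Var(alpha*(B(t)-B(s))) = alpha^2 * (t-s)
= 4^2 * (5.7900 - 1.8700)
= 16 * 3.9200
= 62.7200

62.7200


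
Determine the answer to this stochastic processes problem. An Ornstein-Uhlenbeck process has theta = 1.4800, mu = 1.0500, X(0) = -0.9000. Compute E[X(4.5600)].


E[X(t)] = mu + (X(0) - mu)*exp(-theta*t)
= 1.0500 + (-0.9000 - 1.0500)*exp(-1.4800*4.5600)
= 1.0500 + -1.9500 * 0.0012
= 1.0477

1.0477


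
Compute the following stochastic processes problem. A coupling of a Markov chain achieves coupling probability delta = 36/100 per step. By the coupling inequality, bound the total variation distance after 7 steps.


TV distance bound <= (1-delta)^n
= (1 - 0.3600)^7
= 0.6400^7
= 0.0440

0.0440


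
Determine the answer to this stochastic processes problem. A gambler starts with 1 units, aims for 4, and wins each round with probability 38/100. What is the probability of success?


Gambler's ruin formula:
r = q/p = 0.6200/0.3800 = 1.6316
P(win) = (1 - r^i)/(1 - r^N)
= (1 - 1.6316^1)/(1 - 1.6316^4)
= 0.1038

0.1038


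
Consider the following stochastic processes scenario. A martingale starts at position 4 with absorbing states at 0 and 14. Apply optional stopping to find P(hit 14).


By optional stopping theorem: E(M at tau) = M(0) = 4
P(hit 14)*14 + P(hit 0)*0 = 4
P(hit 14) = (4 - 0)/(14 - 0) = 2/7 = 0.2857

0.2857


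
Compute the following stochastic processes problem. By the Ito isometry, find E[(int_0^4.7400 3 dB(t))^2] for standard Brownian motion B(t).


By Ito isometry: E[(int f dB)^2] = int f^2 dt
= 3^2 * 4.7400
= 9 * 4.7400 = 42.6600

42.6600


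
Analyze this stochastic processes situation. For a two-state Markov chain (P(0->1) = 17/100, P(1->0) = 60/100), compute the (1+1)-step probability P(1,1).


P^2 = P^1 * P^1
Computing via matrix multiplication of the transition matrix.
Entry (1,1) of P^2 = 0.2620

0.2620


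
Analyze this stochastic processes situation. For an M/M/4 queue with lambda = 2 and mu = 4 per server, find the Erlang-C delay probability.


a = lambda/mu = 0.5000
rho = a/c = 0.1250
Erlang-C formula applied:
C(c,a) = 0.0018

0.0018


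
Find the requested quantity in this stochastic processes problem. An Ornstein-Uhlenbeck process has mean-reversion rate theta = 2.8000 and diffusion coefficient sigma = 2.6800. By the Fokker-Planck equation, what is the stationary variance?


Stationary variance = sigma^2 / (2*theta)
= 2.6800^2 / (2*2.8000)
= 7.1824 / 5.6000
= 1.2826

1.2826


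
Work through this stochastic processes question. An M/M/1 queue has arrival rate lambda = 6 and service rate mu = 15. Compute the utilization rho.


rho = lambda/mu
= 6/15
= 0.4000

0.4000


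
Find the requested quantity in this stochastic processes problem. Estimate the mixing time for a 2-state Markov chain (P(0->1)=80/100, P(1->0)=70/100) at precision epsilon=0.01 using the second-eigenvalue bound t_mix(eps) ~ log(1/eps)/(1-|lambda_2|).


lambda_2 = |1 - p01 - p10| = |1 - 0.8000 - 0.7000| = 0.5000
t_mix ~ log(1/eps)/(1 - |lambda_2|)
= log(100)/(1 - 0.5000) = 4.6052/0.5000
= 9.2103

9.2103


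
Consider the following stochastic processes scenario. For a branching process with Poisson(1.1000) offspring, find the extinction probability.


Since mu = 1.1000 > 1, extinction prob q < 1.
Solve s = exp(mu*(s-1)) iteratively.
q = 0.8239

0.8239


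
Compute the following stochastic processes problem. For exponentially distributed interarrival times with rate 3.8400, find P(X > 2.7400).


P(X > t) = exp(-lambda * t)
= exp(-3.8400 * 2.7400)
= exp(-10.5216) = 2.6948e-05

2.6948e-05


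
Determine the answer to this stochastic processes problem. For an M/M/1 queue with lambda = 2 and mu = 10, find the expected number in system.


rho = 2/10 = 0.2000
L = rho/(1-rho)
= 0.2000/0.8000
= 0.2500

0.2500


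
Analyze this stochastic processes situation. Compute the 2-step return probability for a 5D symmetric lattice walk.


P(return in 2 steps) = P(reverse first step) = 1/(2d)
= 1/10
= 0.1000

0.1000


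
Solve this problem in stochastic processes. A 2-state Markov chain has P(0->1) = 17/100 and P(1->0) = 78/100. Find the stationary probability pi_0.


Stationary distribution: pi_0 = p10/(p01+p10), pi_1 = p01/(p01+p10)
p01 = 0.1700, p10 = 0.7800
pi_0 = 0.8211

0.8211


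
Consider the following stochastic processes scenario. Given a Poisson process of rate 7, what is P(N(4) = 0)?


P(N(t)=k) = (lambda*t)^k * exp(-lambda*t) / k!
lambda*t = 28
= 28^0 * exp(-28) / 0!
= 1 * 6.9144e-13 / 1
= 6.9144e-13

6.9144e-13


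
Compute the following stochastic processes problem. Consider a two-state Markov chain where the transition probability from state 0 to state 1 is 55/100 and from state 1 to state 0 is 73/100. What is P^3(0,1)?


Computing P^3 by matrix multiplication.
P = [[0.4500, 0.5500], [0.7300, 0.2700]]
After raising P to the power 3:
P^3(0,1) = 0.4391

0.4391


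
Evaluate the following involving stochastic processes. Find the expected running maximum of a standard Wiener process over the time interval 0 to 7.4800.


E(max B(s)) = sqrt(2t/pi)
= sqrt(2*7.4800/pi)
= sqrt(4.7619)
= 2.1822

2.1822


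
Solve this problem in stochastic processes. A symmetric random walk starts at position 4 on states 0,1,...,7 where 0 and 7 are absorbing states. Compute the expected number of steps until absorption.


For symmetric RW on 0,...,N with absorbing barriers, E(i) = i*(N-i)
E(4) = 4 * 3 = 12

12


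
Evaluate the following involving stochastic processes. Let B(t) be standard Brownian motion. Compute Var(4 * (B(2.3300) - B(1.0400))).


Var(alpha*(B(t)-B(s))) = alpha^2 * (t-s)
= 4^2 * (2.3300 - 1.0400)
= 16 * 1.2900
= 20.6400

20.6400


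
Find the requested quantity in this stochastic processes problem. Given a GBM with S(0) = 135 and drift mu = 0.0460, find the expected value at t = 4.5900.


E[S(t)] = S(0) * exp(mu * t)
= 135 * exp(0.0460 * 4.5900)
= 135 * 1.2351
= 166.7365

166.7365


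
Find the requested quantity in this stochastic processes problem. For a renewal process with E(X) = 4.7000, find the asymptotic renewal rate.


Long-run renewal rate = 1/E(X)
= 1/4.7000
= 0.2128

0.2128


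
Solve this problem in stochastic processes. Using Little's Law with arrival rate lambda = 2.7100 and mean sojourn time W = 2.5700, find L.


Little's Law: L = lambda * W
= 2.7100 * 2.5700
= 6.9647

6.9647


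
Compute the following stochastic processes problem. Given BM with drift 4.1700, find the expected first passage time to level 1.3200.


Expected first passage time = a/mu
= 1.3200/4.1700
= 0.3165

0.3165


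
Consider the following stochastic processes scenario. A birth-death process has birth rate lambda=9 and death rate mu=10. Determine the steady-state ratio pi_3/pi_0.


For birth-death process, pi_n/pi_0 = (lambda/mu)^n
= (9/10)^3
= 0.7290

0.7290


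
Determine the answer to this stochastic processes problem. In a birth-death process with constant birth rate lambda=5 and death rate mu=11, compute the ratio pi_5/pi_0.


For birth-death process, pi_n/pi_0 = (lambda/mu)^n
= (5/11)^5
= 0.0194

0.0194


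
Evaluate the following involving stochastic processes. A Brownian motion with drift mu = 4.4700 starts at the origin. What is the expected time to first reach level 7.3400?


Expected first passage time = a/mu
= 7.3400/4.4700
= 1.6421

1.6421


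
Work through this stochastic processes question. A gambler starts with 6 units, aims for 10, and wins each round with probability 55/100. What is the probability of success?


Gambler's ruin formula:
r = q/p = 0.4500/0.5500 = 0.8182
P(win) = (1 - r^i)/(1 - r^N)
= (1 - 0.8182^6)/(1 - 0.8182^10)
= 0.8087

0.8087


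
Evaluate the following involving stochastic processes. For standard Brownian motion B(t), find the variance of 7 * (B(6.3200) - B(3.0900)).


Var(alpha*(B(t)-B(s))) = alpha^2 * (t-s)
= 7^2 * (6.3200 - 3.0900)
= 49 * 3.2300
= 158.2700

158.2700


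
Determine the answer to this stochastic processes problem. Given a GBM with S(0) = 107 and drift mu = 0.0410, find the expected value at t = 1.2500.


E[S(t)] = S(0) * exp(mu * t)
= 107 * exp(0.0410 * 1.2500)
= 107 * 1.0526
= 112.6267

112.6267


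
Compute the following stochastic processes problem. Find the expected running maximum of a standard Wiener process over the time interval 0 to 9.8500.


E(max B(s)) = sqrt(2t/pi)
= sqrt(2*9.8500/pi)
= sqrt(6.2707)
= 2.5041

2.5041


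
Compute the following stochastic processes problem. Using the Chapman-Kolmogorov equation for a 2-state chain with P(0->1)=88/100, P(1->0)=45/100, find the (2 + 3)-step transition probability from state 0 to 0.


P^5 = P^2 * P^3
Computing via matrix multiplication of the transition matrix.
Entry (0,0) of P^5 = 0.3358

0.3358


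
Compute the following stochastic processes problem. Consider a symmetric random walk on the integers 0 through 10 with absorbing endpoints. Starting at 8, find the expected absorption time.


For symmetric RW on 0,...,N with absorbing barriers, E(i) = i*(N-i)
E(8) = 8 * 2 = 16

16


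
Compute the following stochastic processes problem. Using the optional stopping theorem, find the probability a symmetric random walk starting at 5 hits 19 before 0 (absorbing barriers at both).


By optional stopping theorem: E(M at tau) = M(0) = 5
P(hit 19)*19 + P(hit 0)*0 = 5
P(hit 19) = (5 - 0)/(19 - 0) = 5/19 = 0.2632

0.2632


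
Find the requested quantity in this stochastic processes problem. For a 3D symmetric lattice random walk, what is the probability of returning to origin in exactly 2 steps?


P(return in 2 steps) = P(reverse first step) = 1/(2d)
= 1/6
= 0.1667

0.1667


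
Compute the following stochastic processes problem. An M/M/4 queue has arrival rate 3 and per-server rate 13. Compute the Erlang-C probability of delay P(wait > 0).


a = lambda/mu = 0.2308
rho = a/c = 0.0577
Erlang-C formula applied:
C(c,a) = 9.9560e-05

9.9560e-05


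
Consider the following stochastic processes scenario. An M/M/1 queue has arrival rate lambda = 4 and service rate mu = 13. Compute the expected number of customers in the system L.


rho = 4/13 = 0.3077
L = rho/(1-rho)
= 0.3077/0.6923
= 0.4444

0.4444


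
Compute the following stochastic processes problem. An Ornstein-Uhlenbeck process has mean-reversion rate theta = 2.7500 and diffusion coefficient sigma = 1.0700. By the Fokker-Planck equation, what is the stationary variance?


Stationary variance = sigma^2 / (2*theta)
= 1.0700^2 / (2*2.7500)
= 1.1449 / 5.5000
= 0.2082

0.2082


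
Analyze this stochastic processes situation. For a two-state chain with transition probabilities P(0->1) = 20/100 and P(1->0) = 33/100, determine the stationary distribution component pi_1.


Stationary distribution: pi_0 = p10/(p01+p10), pi_1 = p01/(p01+p10)
p01 = 0.2000, p10 = 0.3300
pi_1 = 0.3774

0.3774


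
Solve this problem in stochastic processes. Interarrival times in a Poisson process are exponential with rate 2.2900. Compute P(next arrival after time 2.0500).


P(X > t) = exp(-lambda * t)
= exp(-2.2900 * 2.0500)
= exp(-4.6945) = 0.0091

0.0091


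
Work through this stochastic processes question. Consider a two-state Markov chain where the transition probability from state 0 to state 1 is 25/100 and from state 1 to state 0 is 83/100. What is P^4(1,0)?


Computing P^4 by matrix multiplication.
P = [[0.7500, 0.2500], [0.8300, 0.1700]]
After raising P to the power 4:
P^4(1,0) = 0.7685

0.7685


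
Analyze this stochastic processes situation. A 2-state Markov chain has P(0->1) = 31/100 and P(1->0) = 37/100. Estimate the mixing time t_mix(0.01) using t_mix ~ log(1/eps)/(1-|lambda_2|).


lambda_2 = |1 - p01 - p10| = |1 - 0.3100 - 0.3700| = 0.3200
t_mix ~ log(1/eps)/(1 - |lambda_2|)
= log(100)/(1 - 0.3200) = 4.6052/0.6800
= 6.7723

6.7723


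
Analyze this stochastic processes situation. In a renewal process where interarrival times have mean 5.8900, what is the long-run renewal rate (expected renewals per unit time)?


Long-run renewal rate = 1/E(X)
= 1/5.8900
= 0.1698

0.1698


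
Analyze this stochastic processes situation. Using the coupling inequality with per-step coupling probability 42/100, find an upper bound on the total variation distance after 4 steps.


TV distance bound <= (1-delta)^n
= (1 - 0.4200)^4
= 0.5800^4
= 0.1132

0.1132


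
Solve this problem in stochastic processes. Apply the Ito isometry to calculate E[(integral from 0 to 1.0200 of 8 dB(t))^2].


By Ito isometry: E[(int f dB)^2] = int f^2 dt
= 8^2 * 1.0200
= 64 * 1.0200 = 65.2800

65.2800


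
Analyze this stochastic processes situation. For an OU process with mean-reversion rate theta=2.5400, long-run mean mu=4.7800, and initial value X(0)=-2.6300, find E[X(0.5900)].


E[X(t)] = mu + (X(0) - mu)*exp(-theta*t)
= 4.7800 + (-2.6300 - 4.7800)*exp(-2.5400*0.5900)
= 4.7800 + -7.4100 * 0.2234
= 3.1243

3.1243


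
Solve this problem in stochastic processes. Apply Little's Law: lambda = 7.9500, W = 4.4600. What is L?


Little's Law: L = lambda * W
= 7.9500 * 4.4600
= 35.4570

35.4570


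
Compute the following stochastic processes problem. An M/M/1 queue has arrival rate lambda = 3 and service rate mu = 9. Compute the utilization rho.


rho = lambda/mu
= 3/9
= 0.3333

0.3333


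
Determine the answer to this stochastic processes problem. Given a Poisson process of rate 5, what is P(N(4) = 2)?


P(N(t)=k) = (lambda*t)^k * exp(-lambda*t) / k!
lambda*t = 20
= 20^2 * exp(-20) / 2!
= 400 * 2.0612e-09 / 2
= 4.1223e-07

4.1223e-07


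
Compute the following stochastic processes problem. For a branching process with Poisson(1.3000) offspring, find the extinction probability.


Since mu = 1.3000 > 1, extinction prob q < 1.
Solve s = exp(mu*(s-1)) iteratively.
q = 0.5770

0.5770


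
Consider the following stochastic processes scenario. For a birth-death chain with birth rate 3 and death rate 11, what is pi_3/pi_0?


For birth-death process, pi_n/pi_0 = (lambda/mu)^n
= (3/11)^3
= 0.0203

0.0203


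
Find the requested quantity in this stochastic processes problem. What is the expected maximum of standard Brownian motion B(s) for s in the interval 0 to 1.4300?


E(max B(s)) = sqrt(2t/pi)
= sqrt(2*1.4300/pi)
= sqrt(0.9104)
= 0.9541

0.9541


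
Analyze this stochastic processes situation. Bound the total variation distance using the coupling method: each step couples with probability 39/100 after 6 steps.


TV distance bound <= (1-delta)^n
= (1 - 0.3900)^6
= 0.6100^6
= 0.0515

0.0515


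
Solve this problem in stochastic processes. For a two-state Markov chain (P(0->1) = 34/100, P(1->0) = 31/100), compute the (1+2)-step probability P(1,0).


P^3 = P^1 * P^2
Computing via matrix multiplication of the transition matrix.
Entry (1,0) of P^3 = 0.4565

0.4565
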